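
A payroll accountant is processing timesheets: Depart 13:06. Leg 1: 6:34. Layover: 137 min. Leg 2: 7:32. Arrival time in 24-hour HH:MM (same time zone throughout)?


Depart: 13:06
Leg 1: +394 min -> 19:40
Layover: +137 min -> 21:57
Leg 2: +452 min -> 05:29
Total travel: 983 minutes = 16h 23m
Arrival: 05:29

05:29


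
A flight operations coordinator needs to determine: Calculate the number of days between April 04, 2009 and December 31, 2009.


Start: April 04, 2009
End: December 31, 2009
Days left in April: 26
May: 31
June: 30
July: 31
August: 31
... plus remaining months
Sum of remaining months: 245
Total: 26 + 245 = 271

271


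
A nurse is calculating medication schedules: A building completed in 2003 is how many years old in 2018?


Birth year: 2003
Current year: 2018
Age = current year - birth year
Age = 2018 - 2003 = 15

15


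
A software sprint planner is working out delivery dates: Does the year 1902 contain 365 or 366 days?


Year: 1902
Check leap year rules:
Divisible by 4? No
1902 is not a leap year
Days: 365

365


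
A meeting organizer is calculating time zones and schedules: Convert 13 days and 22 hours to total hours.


Days: 13
Extra hours: 22
Hours per day: 24
Days to hours: 13 x 24 = 312
Total: 312 + 22 = 334

334


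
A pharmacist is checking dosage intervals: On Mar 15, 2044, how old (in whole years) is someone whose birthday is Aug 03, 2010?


Birth: 2010-08-03
Reference: 2044-03-15
Year difference: 2044 - 2010 = 34
Has birthday (08-03) occurred by 03-15? No
Birthday not yet reached this year -> subtract 1
Age in full years: 33

33


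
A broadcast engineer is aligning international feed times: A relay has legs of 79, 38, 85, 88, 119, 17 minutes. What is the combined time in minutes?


Durations: 79, 38, 85, 88, 119, 17
Running sum: 79
+ 38 = 117
+ 85 = 202
+ 88 = 290
+ 119 = 409
+ 17 = 426
Total duration: 426 minutes
That is 7 hours and 6 minutes

426


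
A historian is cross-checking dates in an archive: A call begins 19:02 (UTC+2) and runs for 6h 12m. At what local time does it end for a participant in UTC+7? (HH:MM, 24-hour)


Start: 19:02 in UTC+2
Step 1 - add duration:
  minutes: 2 + 12 = 14
  hours: 19 + 6 + 0 = 25
  end in UTC+2: 01:14
Step 2 - convert UTC+2 -> UTC+7:
  offset difference: 7 - (2) = 5 hours
  1 + (5) = 6 -> mod 24 = 6
Result: 06:14 in UTC+7

06:14


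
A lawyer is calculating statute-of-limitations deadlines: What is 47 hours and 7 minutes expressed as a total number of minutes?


Hours: 47
Minutes: 7
Convert hours to minutes: 47 x 60 = 2820
Add remaining minutes: 2820 + 7 = 2827

2827


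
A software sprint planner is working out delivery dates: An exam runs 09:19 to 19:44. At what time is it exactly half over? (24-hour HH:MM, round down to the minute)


Start time: 09:19 = 559 minutes from midnight
End time: 19:44 = 1184 minutes from midnight
Sum: 559 + 1184 = 1743
Midpoint: 1743 / 2 = 871 minutes
Convert: 871 / 60 = 14 hours, 31 minutes
Result: 14:31

14:31


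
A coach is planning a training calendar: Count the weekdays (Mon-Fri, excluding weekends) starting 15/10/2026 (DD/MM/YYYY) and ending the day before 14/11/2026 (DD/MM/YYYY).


Start: 2026-10-15 (Thursday)
End (exclusive): 2026-11-14 (Saturday)
Total calendar days: 30
Full weeks: 30 // 7 = 4 -> 20 weekdays
Remaining 2 days starting on Thursday:
  Thu(w), Fri(w) -> 2 weekdays
Total business days: 20 + 2 = 22

22


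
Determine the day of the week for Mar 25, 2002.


Date: 2002-03-25
January 1, 2002 is a Tuesday
Day of year: 84
Offset from Jan 1: 83 days
83 mod 7 = 6
Result: Monday

Monday


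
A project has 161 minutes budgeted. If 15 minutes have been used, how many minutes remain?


Total budget: 161 minutes
Time used: 15 minutes
Remaining: 161 - 15 = 146 minutes
Percent used: 9.3%
Percent remaining: 90.7%

146


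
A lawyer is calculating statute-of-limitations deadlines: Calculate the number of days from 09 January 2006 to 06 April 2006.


Start date: 2006-01-09
End date: 2006-04-06
Jan 2006: +23 days
Feb 2006: +28 days
Mar 2006: +31 days
Apr 2006: +5 days
Total: 87 days

87


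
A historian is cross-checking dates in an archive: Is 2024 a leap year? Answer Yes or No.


Year: 2024
Divisible by 4? 2024 / 4 = 506.0 -> Yes
Divisible by 100? 2024 / 100 = 20.24 -> No
Divisible by 4 but not 100, so it IS a leap year

Yes


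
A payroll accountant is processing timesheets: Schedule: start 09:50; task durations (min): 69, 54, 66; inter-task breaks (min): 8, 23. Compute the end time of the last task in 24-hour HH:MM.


Start: 09:50 = 590 min from midnight
  after task 1 (69 min): 10:59
  after break (8 min): 11:07
  after task 2 (54 min): 12:01
  after break (23 min): 12:24
  after task 3 (66 min): 13:30
Total elapsed: 220 minutes
End time: 13:30

13:30


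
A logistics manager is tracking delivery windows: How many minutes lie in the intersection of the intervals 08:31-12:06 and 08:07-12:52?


Interval A: [511, 726] minutes from midnight
Interval B: [487, 772] minutes from midnight
Overlap start = max(511, 487) = 511
Overlap end = min(726, 772) = 726
Overlap = 726 - 511 = 215 minutes

215


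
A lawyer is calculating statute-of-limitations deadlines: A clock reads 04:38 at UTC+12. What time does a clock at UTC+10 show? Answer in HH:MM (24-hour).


Local time: 04:38 at UTC+12 (offset 12h)
Target zone: UTC+10 (offset 10h)
Difference: 10 - (12) = -2 hours
Calculation: 4 + (-2) = 2
Result: 02:38

02:38


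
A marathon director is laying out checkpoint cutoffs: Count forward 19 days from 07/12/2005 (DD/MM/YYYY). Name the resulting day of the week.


Start: 2005-12-07 (Wednesday)
Step 1 - find target date: add 19 days
  2005-12-07 + 19 days = 2005-12-26
Step 2 - day of week:
  19 mod 7 = 5
  Wednesday + 5 days -> Monday
Result: Monday (2005-12-26)

Monday


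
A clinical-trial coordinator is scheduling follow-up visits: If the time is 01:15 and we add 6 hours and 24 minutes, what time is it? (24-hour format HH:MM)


Start time: 01:15
Adding: 6 hours 24 minutes
Minutes: 15 + 24 = 39
Hours: 1 + 6 + 0 = 7
Result: 07:39

07:39


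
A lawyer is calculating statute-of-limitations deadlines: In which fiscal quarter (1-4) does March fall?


Month: March (month 3)
Q1: January-March (months 1-3)
Q2: April-June (months 4-6)
Q3: July-September (months 7-9)
Q4: October-December (months 10-12)
Month 3 falls in Q1

1


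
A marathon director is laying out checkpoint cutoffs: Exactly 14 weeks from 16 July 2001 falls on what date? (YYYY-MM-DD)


Start: 2001-07-16
Weeks to add: 14
Convert to days: 14 x 7 = 98 days
Add 98 days to 2001-07-16
Result: 2001-10-22

2001-10-22


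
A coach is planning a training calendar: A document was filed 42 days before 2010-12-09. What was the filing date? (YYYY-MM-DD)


Start: 2010-12-09
Subtracting 42 days
Days already passed in December: 9
After going back through December: 33 more days to subtract
November 2010: 30 days, 3 remaining
October 2010 has 31 days, need 3
Result: 2010-10-28

2010-10-28


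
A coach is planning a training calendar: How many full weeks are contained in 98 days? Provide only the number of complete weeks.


Total days: 98
Days per week: 7
Division: 98 / 7 = 14 remainder 0
Complete weeks: 14
Remaining days: 0

14


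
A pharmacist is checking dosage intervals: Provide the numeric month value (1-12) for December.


Calendar month order:
11. November
12. December <--
December is month number 12

12


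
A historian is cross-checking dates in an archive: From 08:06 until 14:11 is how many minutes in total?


Start time: 08:06 = 486 minutes from midnight
End time: 14:11 = 851 minutes from midnight
Difference: 851 - 486 = 365 minutes
That is 6 hours and 5 minutes

365


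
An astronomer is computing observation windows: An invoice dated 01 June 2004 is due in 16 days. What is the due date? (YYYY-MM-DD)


Start: 2004-06-01
Adding 16 days
Days remaining in June: 29
Result: 2004-06-17

2004-06-17


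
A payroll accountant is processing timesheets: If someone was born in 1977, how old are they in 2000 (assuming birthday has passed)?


Birth year: 1977
Current year: 2000
Age = current year - birth year
Age = 2000 - 1977 = 23

23


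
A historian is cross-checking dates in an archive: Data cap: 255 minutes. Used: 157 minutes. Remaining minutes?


Total budget: 255 minutes
Time used: 157 minutes
Remaining: 255 - 157 = 98 minutes
Percent used: 61.6%
Percent remaining: 38.4%

98


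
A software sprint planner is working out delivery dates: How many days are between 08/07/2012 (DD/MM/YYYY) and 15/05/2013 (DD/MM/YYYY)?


Start date: 2012-07-08
End date: 2013-05-15
Jul 2012: +24 days
Aug 2012: +31 days
Sep 2012: +30 days
... (8 more months)
Total: 311 days

311


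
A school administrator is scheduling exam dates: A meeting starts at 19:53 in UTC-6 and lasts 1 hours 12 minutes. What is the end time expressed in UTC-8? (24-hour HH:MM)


Start: 19:53 in UTC-6
Step 1 - add duration:
  minutes: 53 + 12 = 65 (carry 1h)
  hours: 19 + 1 + 1 = 21
  end in UTC-6: 21:05
Step 2 - convert UTC-6 -> UTC-8:
  offset difference: -8 - (-6) = -2 hours
  21 + (-2) = 19 -> mod 24 = 19
Result: 19:05 in UTC-8

19:05


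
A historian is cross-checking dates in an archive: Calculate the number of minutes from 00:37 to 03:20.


Start time: 00:37 = 37 minutes from midnight
End time: 03:20 = 200 minutes from midnight
Difference: 200 - 37 = 163 minutes
That is 2 hours and 43 minutes

163


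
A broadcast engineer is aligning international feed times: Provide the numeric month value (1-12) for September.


Calendar month order:
8. August
9. September <--
10. October
September is month number 9

9


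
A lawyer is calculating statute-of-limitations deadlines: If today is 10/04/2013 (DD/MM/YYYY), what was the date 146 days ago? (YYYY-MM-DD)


Start: 2013-04-10
Subtracting 146 days
Days already passed in April: 10
After going back through April: 136 more days to subtract
March 2013: 31 days, 105 remaining
February 2013: 28 days, 77 remaining
January 2013: 31 days, 46 remaining
December 2012: 31 days, 15 remaining
Result: 2012-11-15

2012-11-15


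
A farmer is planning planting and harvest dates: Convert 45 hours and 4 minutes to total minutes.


Hours: 45
Extra minutes: 4
Minutes per hour: 60
Hours to minutes: 45 x 60 = 2700
Total: 2700 + 4 = 2704

2704


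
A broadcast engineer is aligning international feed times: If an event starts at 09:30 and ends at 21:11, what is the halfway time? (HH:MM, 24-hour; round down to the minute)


Start time: 09:30 = 570 minutes from midnight
End time: 21:11 = 1271 minutes from midnight
Sum: 570 + 1271 = 1841
Midpoint: 1841 / 2 = 920 minutes
Convert: 920 / 60 = 15 hours, 20 minutes
Result: 15:20

15:20


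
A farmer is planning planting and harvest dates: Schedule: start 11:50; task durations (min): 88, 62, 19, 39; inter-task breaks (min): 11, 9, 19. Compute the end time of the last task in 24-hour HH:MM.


Start: 11:50 = 710 min from midnight
  after task 1 (88 min): 13:18
  after break (11 min): 13:29
  after task 2 (62 min): 14:31
  after break (9 min): 14:40
  after task 3 (19 min): 14:59
  after break (19 min): 15:18
  after task 4 (39 min): 15:57
Total elapsed: 247 minutes
End time: 15:57

15:57


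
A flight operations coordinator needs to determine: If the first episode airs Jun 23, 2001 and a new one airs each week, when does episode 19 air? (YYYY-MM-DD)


First occurrence: 2001-06-23 (occurrence 1)
Each occurrence is 7 days after the previous.
Occurrence 19 is 18 weeks after the first.
18 weeks = 126 days
2001-06-23 + 126 days = 2001-10-27

2001-10-27


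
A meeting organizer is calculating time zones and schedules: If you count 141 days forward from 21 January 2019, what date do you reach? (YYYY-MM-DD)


Start: 2019-01-21
Adding 141 days
Days remaining in January: 10
After January: 131 days still to add
February 2019: 28 days, 103 remaining
March 2019: 31 days, 72 remaining
April 2019: 30 days, 42 remaining
May 2019: 31 days, 11 remaining
Result: 2019-06-11

2019-06-11


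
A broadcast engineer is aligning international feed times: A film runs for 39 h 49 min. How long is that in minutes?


Hours: 39
Minutes: 49
Convert hours to minutes: 39 x 60 = 2340
Add remaining minutes: 2340 + 49 = 2389

2389


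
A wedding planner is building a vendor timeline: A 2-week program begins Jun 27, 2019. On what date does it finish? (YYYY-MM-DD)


Start: 2019-06-27
Weeks to add: 2
Convert to days: 2 x 7 = 14 days
Add 14 days to 2019-06-27
Result: 2019-07-11

2019-07-11


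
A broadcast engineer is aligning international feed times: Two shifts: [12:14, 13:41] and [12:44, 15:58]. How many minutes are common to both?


Interval A: [734, 821] minutes from midnight
Interval B: [764, 958] minutes from midnight
Overlap start = max(734, 764) = 764
Overlap end = min(821, 958) = 821
Overlap = 821 - 764 = 57 minutes

57


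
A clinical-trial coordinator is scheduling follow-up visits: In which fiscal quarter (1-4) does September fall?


Month: September (month 9)
Q1: January-March (months 1-3)
Q2: April-June (months 4-6)
Q3: July-September (months 7-9)
Q4: October-December (months 10-12)
Month 9 falls in Q3

3


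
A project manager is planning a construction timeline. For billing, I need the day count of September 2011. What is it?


Month: September
Year: 2011
September is a 30-day month
Total: 30 days

30


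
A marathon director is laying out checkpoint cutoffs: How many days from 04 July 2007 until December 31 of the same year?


Start: July 04, 2007
End: December 31, 2007
Days left in July: 27
August: 31
September: 30
October: 31
November: 30
... plus remaining months
Sum of remaining months: 153
Total: 27 + 153 = 180

180


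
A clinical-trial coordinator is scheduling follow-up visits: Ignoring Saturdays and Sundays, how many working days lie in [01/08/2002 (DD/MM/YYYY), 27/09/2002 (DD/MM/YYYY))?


Start: 2002-08-01 (Thursday)
End (exclusive): 2002-09-27 (Friday)
Total calendar days: 57
Full weeks: 57 // 7 = 8 -> 40 weekdays
Remaining 1 days starting on Thursday:
  Thu(w) -> 1 weekdays
Total business days: 40 + 1 = 41

41


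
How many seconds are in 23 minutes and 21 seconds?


Minutes: 23
Extra seconds: 21
Seconds per minute: 60
Minutes to seconds: 23 x 60 = 1380
Total: 1380 + 21 = 1401

1401


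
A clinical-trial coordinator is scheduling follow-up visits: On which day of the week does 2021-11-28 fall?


Date: 2021-11-28
January 1, 2021 is a Friday
Day of year: 332
Offset from Jan 1: 331 days
331 mod 7 = 2
Result: Sunday

Sunday


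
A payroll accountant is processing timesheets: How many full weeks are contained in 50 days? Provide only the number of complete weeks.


Total days: 50
Days per week: 7
Division: 50 / 7 = 7 remainder 1
Complete weeks: 7
Remaining days: 1

7


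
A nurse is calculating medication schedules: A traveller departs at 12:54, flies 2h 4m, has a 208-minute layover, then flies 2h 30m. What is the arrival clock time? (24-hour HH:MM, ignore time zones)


Depart: 12:54
Leg 1: +124 min -> 14:58
Layover: +208 min -> 18:26
Leg 2: +150 min -> 20:56
Total travel: 482 minutes = 8h 2m
Arrival: 20:56

20:56


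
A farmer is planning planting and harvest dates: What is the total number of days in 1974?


Year: 1974
Check leap year rules:
Divisible by 4? No
1974 is not a leap year
Days: 365

365


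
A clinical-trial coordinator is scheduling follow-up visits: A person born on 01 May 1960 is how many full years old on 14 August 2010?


Birth: 1960-05-01
Reference: 2010-08-14
Year difference: 2010 - 1960 = 50
Has birthday (05-01) occurred by 08-14? Yes
Age in full years: 50

50


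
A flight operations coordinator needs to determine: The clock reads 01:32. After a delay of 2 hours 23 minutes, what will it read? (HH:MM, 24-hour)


Start time: 01:32
Adding: 2 hours 23 minutes
Minutes: 32 + 23 = 55
Hours: 1 + 2 + 0 = 3
Result: 03:55

03:55


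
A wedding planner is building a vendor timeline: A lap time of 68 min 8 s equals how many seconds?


Minutes: 68
Seconds: 8
Convert minutes to seconds: 68 x 60 = 4080
Add remaining seconds: 4080 + 8 = 4088

4088


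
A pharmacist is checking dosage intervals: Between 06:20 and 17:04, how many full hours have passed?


Start: 06:20
End: 17:04
Hour difference: 17 - 6 = 11 hours
Minute difference: 4 - 20 = -16 minutes
Total minutes: 644
Complete hours: 644 / 60 = 10 (remainder 44)

10


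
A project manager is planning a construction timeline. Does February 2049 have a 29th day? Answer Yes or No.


Year: 2049
Divisible by 4? 2049 / 4 = 512.25 -> No
Not divisible by 4, so NOT a leap year

No


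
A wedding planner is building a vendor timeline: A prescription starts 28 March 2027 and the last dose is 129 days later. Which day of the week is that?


Start: 2027-03-28 (Sunday)
Step 1 - find target date: add 129 days
  2027-03-28 + 129 days = 2027-08-04
Step 2 - day of week:
  129 mod 7 = 3
  Sunday + 3 days -> Wednesday
Result: Wednesday (2027-08-04)

Wednesday


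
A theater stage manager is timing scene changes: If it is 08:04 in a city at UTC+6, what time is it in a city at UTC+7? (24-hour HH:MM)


Local time: 08:04 at UTC+6 (offset 6h)
Target zone: UTC+7 (offset 7h)
Difference: 7 - (6) = 1 hours
Calculation: 8 + (1) = 9
Result: 09:04

09:04


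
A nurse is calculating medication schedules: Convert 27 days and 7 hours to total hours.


Days: 27
Extra hours: 7
Hours per day: 24
Days to hours: 27 x 24 = 648
Total: 648 + 7 = 655

655


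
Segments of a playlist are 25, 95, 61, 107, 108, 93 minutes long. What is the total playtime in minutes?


Durations: 25, 95, 61, 107, 108, 93
Running sum: 25
+ 95 = 120
+ 61 = 181
+ 107 = 288
+ 108 = 396
+ 93 = 489
Total duration: 489 minutes
That is 8 hours and 9 minutes

489


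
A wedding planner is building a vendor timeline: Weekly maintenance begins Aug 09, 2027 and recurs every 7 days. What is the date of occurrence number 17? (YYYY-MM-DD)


First occurrence: 2027-08-09 (occurrence 1)
Each occurrence is 7 days after the previous.
Occurrence 17 is 16 weeks after the first.
16 weeks = 112 days
2027-08-09 + 112 days = 2027-11-29

2027-11-29


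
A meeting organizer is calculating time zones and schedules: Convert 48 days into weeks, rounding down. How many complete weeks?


Total days: 48
Days per week: 7
Division: 48 / 7 = 6 remainder 6
Complete weeks: 6
Remaining days: 6

6


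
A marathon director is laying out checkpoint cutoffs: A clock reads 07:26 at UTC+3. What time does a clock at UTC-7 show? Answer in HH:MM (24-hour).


Local time: 07:26 at UTC+3 (offset 3h)
Target zone: UTC-7 (offset -7h)
Difference: -7 - (3) = -10 hours
Calculation: 7 + (-10) = -3
Wraparound: (-3) mod 24 = 21
Result: 21:26

21:26


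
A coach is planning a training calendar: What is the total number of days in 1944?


Year: 1944
Check leap year rules:
Divisible by 4? Yes
Divisible by 100? No
1944 is a leap year
Days: 366

366


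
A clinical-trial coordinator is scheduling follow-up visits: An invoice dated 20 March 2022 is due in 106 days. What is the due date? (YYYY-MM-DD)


Start: 2022-03-20
Adding 106 days
Days remaining in March: 11
After March: 95 days still to add
April 2022: 30 days, 65 remaining
May 2022: 31 days, 34 remaining
June 2022: 30 days, 4 remaining
July 2022 has 31 days, need 4
Result: 2022-07-04

2022-07-04


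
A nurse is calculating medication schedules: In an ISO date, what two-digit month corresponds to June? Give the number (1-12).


Calendar month order:
5. May
6. June <--
7. July
June is month number 6

6


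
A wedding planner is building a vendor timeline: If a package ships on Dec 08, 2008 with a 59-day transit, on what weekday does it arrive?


Start: 2008-12-08 (Monday)
Step 1 - find target date: add 59 days
  2008-12-08 + 59 days = 2009-02-05
Step 2 - day of week:
  59 mod 7 = 3
  Monday + 3 days -> Thursday
Result: Thursday (2009-02-05)

Thursday


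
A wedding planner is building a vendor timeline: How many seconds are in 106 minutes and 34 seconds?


Minutes: 106
Extra seconds: 34
Seconds per minute: 60
Minutes to seconds: 106 x 60 = 6360
Total: 6360 + 34 = 6394

6394


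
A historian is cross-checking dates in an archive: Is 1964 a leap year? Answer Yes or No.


Year: 1964
Divisible by 4? 1964 / 4 = 491.0 -> Yes
Divisible by 100? 1964 / 100 = 19.64 -> No
Divisible by 4 but not 100, so it IS a leap year

Yes


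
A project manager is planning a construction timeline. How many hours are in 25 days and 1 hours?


Days: 25
Extra hours: 1
Hours per day: 24
Days to hours: 25 x 24 = 600
Total: 600 + 1 = 601

601


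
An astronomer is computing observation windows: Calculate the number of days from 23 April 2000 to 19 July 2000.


Start date: 2000-04-23
End date: 2000-07-19
Apr 2000: +8 days
May 2000: +31 days
Jun 2000: +30 days
Jul 2000: +18 days
Total: 87 days

87


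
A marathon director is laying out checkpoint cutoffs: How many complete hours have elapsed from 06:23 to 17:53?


Start: 06:23
End: 17:53
Hour difference: 17 - 6 = 11 hours
Minute difference: 53 - 23 = 30 minutes
Total minutes: 690
Complete hours: 690 / 60 = 11 (remainder 30)

11


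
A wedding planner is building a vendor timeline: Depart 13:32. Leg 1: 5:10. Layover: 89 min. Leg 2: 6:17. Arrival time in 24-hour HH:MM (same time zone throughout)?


Depart: 13:32
Leg 1: +310 min -> 18:42
Layover: +89 min -> 20:11
Leg 2: +377 min -> 02:28
Total travel: 776 minutes = 12h 56m
Arrival: 02:28

02:28


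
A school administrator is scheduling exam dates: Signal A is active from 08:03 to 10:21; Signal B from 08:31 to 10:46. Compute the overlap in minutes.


Interval A: [483, 621] minutes from midnight
Interval B: [511, 646] minutes from midnight
Overlap start = max(483, 511) = 511
Overlap end = min(621, 646) = 621
Overlap = 621 - 511 = 110 minutes

110


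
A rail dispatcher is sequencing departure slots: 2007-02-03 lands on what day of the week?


Date: 2007-02-03
January 1, 2007 is a Monday
Day of year: 34
Offset from Jan 1: 33 days
33 mod 7 = 5
Result: Saturday

Saturday


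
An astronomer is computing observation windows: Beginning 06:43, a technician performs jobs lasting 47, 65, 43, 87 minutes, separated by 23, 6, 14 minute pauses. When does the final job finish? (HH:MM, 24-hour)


Start: 06:43 = 403 min from midnight
  after task 1 (47 min): 07:30
  after break (23 min): 07:53
  after task 2 (65 min): 08:58
  after break (6 min): 09:04
  after task 3 (43 min): 09:47
  after break (14 min): 10:01
  after task 4 (87 min): 11:28
Total elapsed: 285 minutes
End time: 11:28

11:28


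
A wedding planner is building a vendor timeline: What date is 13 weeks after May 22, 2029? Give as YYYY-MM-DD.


Start: 2029-05-22
Weeks to add: 13
Convert to days: 13 x 7 = 91 days
Add 91 days to 2029-05-22
Result: 2029-08-21

2029-08-21


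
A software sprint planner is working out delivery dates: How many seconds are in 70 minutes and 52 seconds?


Minutes: 70
Seconds: 52
Convert minutes to seconds: 70 x 60 = 4200
Add remaining seconds: 4200 + 52 = 4252

4252


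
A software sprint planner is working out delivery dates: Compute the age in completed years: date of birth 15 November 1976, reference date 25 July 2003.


Birth: 1976-11-15
Reference: 2003-07-25
Year difference: 2003 - 1976 = 27
Has birthday (11-15) occurred by 07-25? No
Birthday not yet reached this year -> subtract 1
Age in full years: 26

26


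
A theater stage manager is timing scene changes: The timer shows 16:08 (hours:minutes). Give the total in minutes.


Hours: 16
Minutes: 8
Convert hours to minutes: 16 x 60 = 960
Add remaining minutes: 960 + 8 = 968

968


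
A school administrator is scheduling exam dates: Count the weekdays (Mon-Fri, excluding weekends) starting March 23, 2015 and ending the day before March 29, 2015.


Start: 2015-03-23 (Monday)
End (exclusive): 2015-03-29 (Sunday)
Total calendar days: 6
Full weeks: 6 // 7 = 0 -> 0 weekdays
Remaining 6 days starting on Monday:
  Mon(w), Tue(w), Wed(w), Thu(w), Fri(w), Sat(-) -> 5 weekdays
Total business days: 0 + 5 = 5

5


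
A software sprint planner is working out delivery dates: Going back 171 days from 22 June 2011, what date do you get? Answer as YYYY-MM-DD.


Start: 2011-06-22
Subtracting 171 days
Days already passed in June: 22
After going back through June: 149 more days to subtract
May 2011: 31 days, 118 remaining
April 2011: 30 days, 88 remaining
March 2011: 31 days, 57 remaining
February 2011: 28 days, 29 remaining
Result: 2011-01-02

2011-01-02


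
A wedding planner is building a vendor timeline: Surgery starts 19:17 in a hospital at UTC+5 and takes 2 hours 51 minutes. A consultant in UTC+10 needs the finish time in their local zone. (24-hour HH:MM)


Start: 19:17 in UTC+5
Step 1 - add duration:
  minutes: 17 + 51 = 68 (carry 1h)
  hours: 19 + 2 + 1 = 22
  end in UTC+5: 22:08
Step 2 - convert UTC+5 -> UTC+10:
  offset difference: 10 - (5) = 5 hours
  22 + (5) = 27 -> mod 24 = 3
Result: 03:08 in UTC+10

03:08


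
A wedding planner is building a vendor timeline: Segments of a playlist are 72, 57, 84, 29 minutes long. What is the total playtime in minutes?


Durations: 72, 57, 84, 29
Running sum: 72
+ 57 = 129
+ 84 = 213
+ 29 = 242
Total duration: 242 minutes
That is 4 hours and 2 minutes

242


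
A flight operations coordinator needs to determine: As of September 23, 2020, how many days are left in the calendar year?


Start: September 23, 2020
End: December 31, 2020
Days left in September: 7
October: 31
November: 30
December: 31
Sum of remaining months: 92
Total: 7 + 92 = 99

99


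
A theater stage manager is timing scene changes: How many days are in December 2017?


Month: December
Year: 2017
December is a 31-day month
Total: 31 days

31


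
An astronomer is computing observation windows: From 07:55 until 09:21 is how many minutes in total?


Start time: 07:55 = 475 minutes from midnight
End time: 09:21 = 561 minutes from midnight
Difference: 561 - 475 = 86 minutes
That is 1 hours and 26 minutes

86


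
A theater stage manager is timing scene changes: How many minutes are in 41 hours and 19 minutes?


Hours: 41
Extra minutes: 19
Minutes per hour: 60
Hours to minutes: 41 x 60 = 2460
Total: 2460 + 19 = 2479

2479


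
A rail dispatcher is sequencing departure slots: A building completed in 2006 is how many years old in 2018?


Birth year: 2006
Current year: 2018
Age = current year - birth year
Age = 2018 - 2006 = 12

12


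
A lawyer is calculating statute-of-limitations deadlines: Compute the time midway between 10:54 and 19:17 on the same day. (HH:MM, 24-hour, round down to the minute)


Start time: 10:54 = 654 minutes from midnight
End time: 19:17 = 1157 minutes from midnight
Sum: 654 + 1157 = 1811
Midpoint: 1811 / 2 = 905 minutes
Convert: 905 / 60 = 15 hours, 5 minutes
Result: 15:05

15:05


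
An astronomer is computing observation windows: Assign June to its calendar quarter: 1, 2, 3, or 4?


Month: June (month 6)
Q1: January-March (months 1-3)
Q2: April-June (months 4-6)
Q3: July-September (months 7-9)
Q4: October-December (months 10-12)
Month 6 falls in Q2

2


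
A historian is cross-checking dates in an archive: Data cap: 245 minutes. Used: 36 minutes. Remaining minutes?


Total budget: 245 minutes
Time used: 36 minutes
Remaining: 245 - 36 = 209 minutes
Percent used: 14.7%
Percent remaining: 85.3%

209


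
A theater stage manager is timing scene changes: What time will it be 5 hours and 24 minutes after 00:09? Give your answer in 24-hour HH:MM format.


Start time: 00:09
Adding: 5 hours 24 minutes
Minutes: 9 + 24 = 33
Hours: 0 + 5 + 0 = 5
Result: 05:33

05:33


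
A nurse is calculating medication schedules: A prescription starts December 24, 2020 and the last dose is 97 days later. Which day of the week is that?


Start: 2020-12-24 (Thursday)
Step 1 - find target date: add 97 days
  2020-12-24 + 97 days = 2021-03-31
Step 2 - day of week:
  97 mod 7 = 6
  Thursday + 6 days -> Wednesday
Result: Wednesday (2021-03-31)

Wednesday


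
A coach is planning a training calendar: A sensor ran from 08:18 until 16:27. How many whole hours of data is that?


Start: 08:18
End: 16:27
Hour difference: 16 - 8 = 8 hours
Minute difference: 27 - 18 = 9 minutes
Total minutes: 489
Complete hours: 489 / 60 = 8 (remainder 9)

8


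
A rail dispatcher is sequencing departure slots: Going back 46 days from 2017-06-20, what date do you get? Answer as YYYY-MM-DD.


Start: 2017-06-20
Subtracting 46 days
Days already passed in June: 20
After going back through June: 26 more days to subtract
May 2017 has 31 days, need 26
Result: 2017-05-05

2017-05-05


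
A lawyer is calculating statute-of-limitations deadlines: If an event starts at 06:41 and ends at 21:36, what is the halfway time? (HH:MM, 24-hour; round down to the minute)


Start time: 06:41 = 401 minutes from midnight
End time: 21:36 = 1296 minutes from midnight
Sum: 401 + 1296 = 1697
Midpoint: 1697 / 2 = 848 minutes
Convert: 848 / 60 = 14 hours, 8 minutes
Result: 14:08

14:08


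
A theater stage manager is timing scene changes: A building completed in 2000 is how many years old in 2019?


Birth year: 2000
Current year: 2019
Age = current year - birth year
Age = 2019 - 2000 = 19

19


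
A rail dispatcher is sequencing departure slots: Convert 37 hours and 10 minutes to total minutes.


Hours: 37
Minutes: 10
Convert hours to minutes: 37 x 60 = 2220
Add remaining minutes: 2220 + 10 = 2230

2230


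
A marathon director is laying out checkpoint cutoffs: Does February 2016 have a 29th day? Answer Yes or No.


Year: 2016
Divisible by 4? 2016 / 4 = 504.0 -> Yes
Divisible by 100? 2016 / 100 = 20.16 -> No
Divisible by 4 but not 100, so it IS a leap year

Yes


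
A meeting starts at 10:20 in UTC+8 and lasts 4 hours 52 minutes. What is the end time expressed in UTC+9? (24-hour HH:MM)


Start: 10:20 in UTC+8
Step 1 - add duration:
  minutes: 20 + 52 = 72 (carry 1h)
  hours: 10 + 4 + 1 = 15
  end in UTC+8: 15:12
Step 2 - convert UTC+8 -> UTC+9:
  offset difference: 9 - (8) = 1 hours
  15 + (1) = 16 -> mod 24 = 16
Result: 16:12 in UTC+9

16:12


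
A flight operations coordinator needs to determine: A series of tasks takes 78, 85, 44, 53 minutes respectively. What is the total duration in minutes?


Durations: 78, 85, 44, 53
Running sum: 78
+ 85 = 163
+ 44 = 207
+ 53 = 260
Total duration: 260 minutes
That is 4 hours and 20 minutes

260


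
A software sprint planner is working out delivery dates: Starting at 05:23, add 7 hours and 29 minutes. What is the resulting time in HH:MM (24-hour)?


Start time: 05:23
Adding: 7 hours 29 minutes
Minutes: 23 + 29 = 52
Hours: 5 + 7 + 0 = 12
Result: 12:52

12:52


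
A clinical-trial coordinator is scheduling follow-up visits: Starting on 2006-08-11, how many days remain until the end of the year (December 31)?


Start: August 11, 2006
End: December 31, 2006
Days left in August: 20
September: 30
October: 31
November: 30
December: 31
Sum of remaining months: 122
Total: 20 + 122 = 142

142


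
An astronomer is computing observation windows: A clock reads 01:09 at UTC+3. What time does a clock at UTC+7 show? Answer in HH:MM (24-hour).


Local time: 01:09 at UTC+3 (offset 3h)
Target zone: UTC+7 (offset 7h)
Difference: 7 - (3) = 4 hours
Calculation: 1 + (4) = 5
Result: 05:09

05:09


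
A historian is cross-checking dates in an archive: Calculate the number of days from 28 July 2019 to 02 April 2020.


Start date: 2019-07-28
End date: 2020-04-02
Jul 2019: +4 days
Aug 2019: +31 days
Sep 2019: +30 days
... (7 more months)
Total: 249 days

249


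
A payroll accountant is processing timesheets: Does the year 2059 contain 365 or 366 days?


Year: 2059
Check leap year rules:
Divisible by 4? No
2059 is not a leap year
Days: 365

365


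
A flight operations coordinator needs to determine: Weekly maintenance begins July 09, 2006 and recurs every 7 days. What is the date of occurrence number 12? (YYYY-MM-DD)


First occurrence: 2006-07-09 (occurrence 1)
Each occurrence is 7 days after the previous.
Occurrence 12 is 11 weeks after the first.
11 weeks = 77 days
2006-07-09 + 77 days = 2006-09-24

2006-09-24


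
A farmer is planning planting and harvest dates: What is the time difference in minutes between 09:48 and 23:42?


Start time: 09:48 = 588 minutes from midnight
End time: 23:42 = 1422 minutes from midnight
Difference: 1422 - 588 = 834 minutes
That is 13 hours and 54 minutes

834


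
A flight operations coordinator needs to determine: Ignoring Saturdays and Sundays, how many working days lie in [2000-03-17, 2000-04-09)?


Start: 2000-03-17 (Friday)
End (exclusive): 2000-04-09 (Sunday)
Total calendar days: 23
Full weeks: 23 // 7 = 3 -> 15 weekdays
Remaining 2 days starting on Friday:
  Fri(w), Sat(-) -> 1 weekdays
Total business days: 15 + 1 = 16

16


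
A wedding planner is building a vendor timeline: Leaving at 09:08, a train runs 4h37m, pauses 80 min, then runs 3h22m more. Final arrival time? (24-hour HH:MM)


Depart: 09:08
Leg 1: +277 min -> 13:45
Layover: +80 min -> 15:05
Leg 2: +202 min -> 18:27
Total travel: 559 minutes = 9h 19m
Arrival: 18:27

18:27


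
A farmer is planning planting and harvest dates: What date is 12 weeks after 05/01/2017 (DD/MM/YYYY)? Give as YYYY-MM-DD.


Start: 2017-01-05
Weeks to add: 12
Convert to days: 12 x 7 = 84 days
Add 84 days to 2017-01-05
Result: 2017-03-30

2017-03-30


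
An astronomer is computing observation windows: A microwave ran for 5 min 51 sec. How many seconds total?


Minutes: 5
Extra seconds: 51
Seconds per minute: 60
Minutes to seconds: 5 x 60 = 300
Total: 300 + 51 = 351

351


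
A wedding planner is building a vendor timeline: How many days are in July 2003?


Month: July
Year: 2003
July is a 31-day month
Total: 31 days

31


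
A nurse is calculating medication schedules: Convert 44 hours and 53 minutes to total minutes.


Hours: 44
Extra minutes: 53
Minutes per hour: 60
Hours to minutes: 44 x 60 = 2640
Total: 2640 + 53 = 2693

2693


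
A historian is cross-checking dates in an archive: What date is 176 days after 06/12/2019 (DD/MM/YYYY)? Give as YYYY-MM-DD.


Start: 2019-12-06
Adding 176 days
Days remaining in December: 25
After December: 151 days still to add
January 2020: 31 days, 120 remaining
February 2020: 29 days, 91 remaining
March 2020: 31 days, 60 remaining
April 2020: 30 days, 30 remaining
Result: 2020-05-30

2020-05-30


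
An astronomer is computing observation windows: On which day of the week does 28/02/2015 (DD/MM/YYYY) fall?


Date: 2015-02-28
January 1, 2015 is a Thursday
Day of year: 59
Offset from Jan 1: 58 days
58 mod 7 = 2
Result: Saturday

Saturday


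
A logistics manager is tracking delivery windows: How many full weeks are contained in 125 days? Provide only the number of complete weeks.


Total days: 125
Days per week: 7
Division: 125 / 7 = 17 remainder 6
Complete weeks: 17
Remaining days: 6

17


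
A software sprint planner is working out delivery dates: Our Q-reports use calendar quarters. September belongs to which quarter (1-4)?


Month: September (month 9)
Q1: January-March (months 1-3)
Q2: April-June (months 4-6)
Q3: July-September (months 7-9)
Q4: October-December (months 10-12)
Month 9 falls in Q3

3


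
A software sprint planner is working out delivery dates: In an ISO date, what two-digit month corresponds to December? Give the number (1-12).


Calendar month order:
11. November
12. December <--
December is month number 12

12


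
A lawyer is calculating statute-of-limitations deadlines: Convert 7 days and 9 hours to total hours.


Days: 7
Extra hours: 9
Hours per day: 24
Days to hours: 7 x 24 = 168
Total: 168 + 9 = 177

177


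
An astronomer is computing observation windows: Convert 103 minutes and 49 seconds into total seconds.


Minutes: 103
Seconds: 49
Convert minutes to seconds: 103 x 60 = 6180
Add remaining seconds: 6180 + 49 = 6229

6229


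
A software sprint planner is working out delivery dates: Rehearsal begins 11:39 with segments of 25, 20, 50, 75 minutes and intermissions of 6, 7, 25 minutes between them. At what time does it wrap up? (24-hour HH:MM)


Start: 11:39 = 699 min from midnight
  after task 1 (25 min): 12:04
  after break (6 min): 12:10
  after task 2 (20 min): 12:30
  after break (7 min): 12:37
  after task 3 (50 min): 13:27
  after break (25 min): 13:52
  after task 4 (75 min): 15:07
Total elapsed: 208 minutes
End time: 15:07

15:07


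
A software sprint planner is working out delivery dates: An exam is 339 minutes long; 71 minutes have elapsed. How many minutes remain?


Total budget: 339 minutes
Time used: 71 minutes
Remaining: 339 - 71 = 268 minutes
Percent used: 20.9%
Percent remaining: 79.1%

268


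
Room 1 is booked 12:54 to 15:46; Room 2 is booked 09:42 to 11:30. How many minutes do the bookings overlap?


Interval A: [774, 946] minutes from midnight
Interval B: [582, 690] minutes from midnight
Overlap start = max(774, 582) = 774
Overlap end = min(946, 690) = 690
End <= start, so the intervals do not overlap: 0 minutes

0


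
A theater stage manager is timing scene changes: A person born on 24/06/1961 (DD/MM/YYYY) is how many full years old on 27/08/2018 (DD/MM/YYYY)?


Birth: 1961-06-24
Reference: 2018-08-27
Year difference: 2018 - 1961 = 57
Has birthday (06-24) occurred by 08-27? Yes
Age in full years: 57

57


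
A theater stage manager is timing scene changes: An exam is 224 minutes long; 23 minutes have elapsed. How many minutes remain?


Total budget: 224 minutes
Time used: 23 minutes
Remaining: 224 - 23 = 201 minutes
Percent used: 10.3%
Percent remaining: 89.7%

201


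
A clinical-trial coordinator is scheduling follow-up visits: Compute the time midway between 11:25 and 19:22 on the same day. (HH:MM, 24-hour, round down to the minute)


Start time: 11:25 = 685 minutes from midnight
End time: 19:22 = 1162 minutes from midnight
Sum: 685 + 1162 = 1847
Midpoint: 1847 / 2 = 923 minutes
Convert: 923 / 60 = 15 hours, 23 minutes
Result: 15:23

15:23


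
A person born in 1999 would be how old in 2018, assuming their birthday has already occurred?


Birth year: 1999
Current year: 2018
Age = current year - birth year
Age = 2018 - 1999 = 19

19


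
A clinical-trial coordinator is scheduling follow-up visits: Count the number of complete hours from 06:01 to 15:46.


Start: 06:01
End: 15:46
Hour difference: 15 - 6 = 9 hours
Minute difference: 46 - 1 = 45 minutes
Total minutes: 585
Complete hours: 585 / 60 = 9 (remainder 45)

9


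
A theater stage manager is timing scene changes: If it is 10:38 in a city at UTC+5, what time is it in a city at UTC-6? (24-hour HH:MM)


Local time: 10:38 at UTC+5 (offset 5h)
Target zone: UTC-6 (offset -6h)
Difference: -6 - (5) = -11 hours
Calculation: 10 + (-11) = -1
Wraparound: (-1) mod 24 = 23
Result: 23:38

23:38


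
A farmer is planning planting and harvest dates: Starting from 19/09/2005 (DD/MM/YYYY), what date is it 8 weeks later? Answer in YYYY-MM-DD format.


Start: 2005-09-19
Weeks to add: 8
Convert to days: 8 x 7 = 56 days
Add 56 days to 2005-09-19
Result: 2005-11-14

2005-11-14


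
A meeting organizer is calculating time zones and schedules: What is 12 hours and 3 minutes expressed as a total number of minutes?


Hours: 12
Minutes: 3
Convert hours to minutes: 12 x 60 = 720
Add remaining minutes: 720 + 3 = 723

723


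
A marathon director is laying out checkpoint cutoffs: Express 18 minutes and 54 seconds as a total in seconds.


Minutes: 18
Seconds: 54
Convert minutes to seconds: 18 x 60 = 1080
Add remaining seconds: 1080 + 54 = 1134

1134
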